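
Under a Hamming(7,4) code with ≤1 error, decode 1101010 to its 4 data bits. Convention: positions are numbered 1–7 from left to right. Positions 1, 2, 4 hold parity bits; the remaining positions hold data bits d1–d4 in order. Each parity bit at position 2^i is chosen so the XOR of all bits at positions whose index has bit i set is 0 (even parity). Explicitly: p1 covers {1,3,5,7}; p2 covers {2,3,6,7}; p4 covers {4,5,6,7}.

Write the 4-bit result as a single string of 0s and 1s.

0010

s1 (pos 1,3,5,7): 1⊕0⊕0⊕0 = 1
s2 (pos 2,3,6,7): 1⊕0⊕1⊕0 = 0
s4 (pos 4,5,6,7): 1⊕0⊕1⊕0 = 0
Syndrome s4…s1 = 001 → error at position 1.
Flip position 1: 1101010 → 0101010
Read data bits from positions 3,5,6,7: 0010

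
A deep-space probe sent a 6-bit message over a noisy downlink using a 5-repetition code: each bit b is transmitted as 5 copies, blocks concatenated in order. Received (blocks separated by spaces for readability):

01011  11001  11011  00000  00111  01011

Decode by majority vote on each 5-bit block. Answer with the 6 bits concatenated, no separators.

111011

Block 1 (01011): 3 ones → 1
Block 2 (11001): 3 ones → 1
Block 3 (11011): 4 ones → 1
Block 4 (00000): 0 ones → 0
Block 5 (00111): 3 ones → 1
Block 6 (01011): 3 ones → 1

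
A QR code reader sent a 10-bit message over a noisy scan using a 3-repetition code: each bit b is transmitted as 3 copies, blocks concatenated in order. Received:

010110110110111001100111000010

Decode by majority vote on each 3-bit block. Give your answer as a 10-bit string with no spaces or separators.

Block 1 (010): 1 one → 0
Block 2 (110): 2 ones → 1
Block 3 (110): 2 ones → 1
Block 4 (110): 2 ones → 1
Block 5 (111): 3 ones → 1
Block 6 (001): 1 one → 0
Block 7 (100): 1 one → 0
Block 8 (111): 3 ones → 1
Block 9 (000): 0 ones → 0
Block 10 (010): 1 one → 0

0111100100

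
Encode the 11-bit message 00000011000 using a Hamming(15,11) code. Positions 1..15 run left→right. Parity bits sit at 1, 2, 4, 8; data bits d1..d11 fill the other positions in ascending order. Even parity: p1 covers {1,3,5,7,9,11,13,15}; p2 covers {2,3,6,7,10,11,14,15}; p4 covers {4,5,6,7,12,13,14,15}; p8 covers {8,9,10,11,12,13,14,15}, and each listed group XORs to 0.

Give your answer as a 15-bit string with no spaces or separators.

Place data at non-parity positions: p1 p2 0 p4 0 0 0 p8 0 0 1 1 0 0 0
p1 (pos 1,3,5,7,9,11,13,15): XOR of data positions = 0⊕0⊕0⊕0⊕1⊕0⊕0 = 1
p2 (pos 2,3,6,7,10,11,14,15): XOR of data positions = 0⊕0⊕0⊕0⊕1⊕0⊕0 = 1
p4 (pos 4,5,6,7,12,13,14,15): XOR of data positions = 0⊕0⊕0⊕1⊕0⊕0⊕0 = 1
p8 (pos 8,9,10,11,12,13,14,15): XOR of data positions = 0⊕0⊕1⊕1⊕0⊕0⊕0 = 0
Codeword: 110100000011000

110100000011000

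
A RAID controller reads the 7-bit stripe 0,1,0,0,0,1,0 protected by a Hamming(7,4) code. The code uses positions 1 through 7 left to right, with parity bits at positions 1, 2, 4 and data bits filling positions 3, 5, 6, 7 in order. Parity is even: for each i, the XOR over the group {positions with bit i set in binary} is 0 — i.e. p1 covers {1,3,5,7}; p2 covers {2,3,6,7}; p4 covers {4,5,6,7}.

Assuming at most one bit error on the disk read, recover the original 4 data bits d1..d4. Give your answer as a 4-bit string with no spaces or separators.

0010

s1 (pos 1,3,5,7): 0⊕0⊕0⊕0 = 0
s2 (pos 2,3,6,7): 1⊕0⊕1⊕0 = 0
s4 (pos 4,5,6,7): 0⊕0⊕1⊕0 = 1
Syndrome s4…s1 = 100 → error at position 4.
Flip position 4: 0100010 → 0101010
Read data bits from positions 3,5,6,7: 0010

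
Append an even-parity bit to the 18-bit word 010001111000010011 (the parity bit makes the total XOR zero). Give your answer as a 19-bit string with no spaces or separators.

0100011110000100110

XOR of the 18 data bits: 0⊕1⊕0⊕0⊕0⊕1⊕1⊕1⊕1⊕0⊕0⊕0⊕0⊕1⊕0⊕0⊕1⊕1 = 0
Parity bit = 0 (so all 19 bits XOR to 0).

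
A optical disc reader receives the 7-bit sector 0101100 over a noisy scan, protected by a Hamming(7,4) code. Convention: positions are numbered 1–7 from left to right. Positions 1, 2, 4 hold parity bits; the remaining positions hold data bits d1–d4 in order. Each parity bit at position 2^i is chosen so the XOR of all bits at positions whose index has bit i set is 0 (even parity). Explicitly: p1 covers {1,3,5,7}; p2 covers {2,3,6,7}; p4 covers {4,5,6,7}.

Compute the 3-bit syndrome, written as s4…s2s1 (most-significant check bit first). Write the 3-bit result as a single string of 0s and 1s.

011

s1 (pos 1,3,5,7): 0⊕0⊕1⊕0 = 1
s2 (pos 2,3,6,7): 1⊕0⊕0⊕0 = 1
s4 (pos 4,5,6,7): 1⊕1⊕0⊕0 = 0
Syndrome s4…s1 = 011 → error at position 3.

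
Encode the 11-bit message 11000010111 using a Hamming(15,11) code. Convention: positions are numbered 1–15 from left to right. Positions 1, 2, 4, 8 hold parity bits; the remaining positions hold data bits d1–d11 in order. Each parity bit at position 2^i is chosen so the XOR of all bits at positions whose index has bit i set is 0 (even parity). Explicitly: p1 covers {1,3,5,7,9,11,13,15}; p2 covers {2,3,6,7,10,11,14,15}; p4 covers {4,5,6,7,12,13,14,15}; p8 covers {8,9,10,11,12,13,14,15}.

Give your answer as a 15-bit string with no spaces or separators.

101010000010111

Place data at non-parity positions: p1 p2 1 p4 1 0 0 p8 0 0 1 0 1 1 1
p1 (pos 1,3,5,7,9,11,13,15): XOR of data positions = 1⊕1⊕0⊕0⊕1⊕1⊕1 = 1
p2 (pos 2,3,6,7,10,11,14,15): XOR of data positions = 1⊕0⊕0⊕0⊕1⊕1⊕1 = 0
p4 (pos 4,5,6,7,12,13,14,15): XOR of data positions = 1⊕0⊕0⊕0⊕1⊕1⊕1 = 0
p8 (pos 8,9,10,11,12,13,14,15): XOR of data positions = 0⊕0⊕1⊕0⊕1⊕1⊕1 = 0
Codeword: 101010000010111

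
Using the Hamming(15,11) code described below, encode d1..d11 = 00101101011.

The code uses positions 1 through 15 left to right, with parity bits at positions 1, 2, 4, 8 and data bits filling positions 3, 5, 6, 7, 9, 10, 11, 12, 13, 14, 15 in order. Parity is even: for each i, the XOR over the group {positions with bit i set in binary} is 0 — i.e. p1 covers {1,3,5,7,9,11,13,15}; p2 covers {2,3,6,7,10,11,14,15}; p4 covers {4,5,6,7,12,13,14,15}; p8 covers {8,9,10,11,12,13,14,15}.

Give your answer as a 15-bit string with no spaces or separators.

000001011101011

Place data at non-parity positions: p1 p2 0 p4 0 1 0 p8 1 1 0 1 0 1 1
p1 (pos 1,3,5,7,9,11,13,15): XOR of data positions = 0⊕0⊕0⊕1⊕0⊕0⊕1 = 0
p2 (pos 2,3,6,7,10,11,14,15): XOR of data positions = 0⊕1⊕0⊕1⊕0⊕1⊕1 = 0
p4 (pos 4,5,6,7,12,13,14,15): XOR of data positions = 0⊕1⊕0⊕1⊕0⊕1⊕1 = 0
p8 (pos 8,9,10,11,12,13,14,15): XOR of data positions = 1⊕1⊕0⊕1⊕0⊕1⊕1 = 1
Codeword: 000001011101011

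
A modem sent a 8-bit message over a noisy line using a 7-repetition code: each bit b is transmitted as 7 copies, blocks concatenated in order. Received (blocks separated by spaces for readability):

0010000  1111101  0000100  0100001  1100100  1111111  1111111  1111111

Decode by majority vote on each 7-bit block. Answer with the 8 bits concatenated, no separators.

01000111

Block 1 (0010000): 1 one → 0
Block 2 (1111101): 6 ones → 1
Block 3 (0000100): 1 one → 0
Block 4 (0100001): 2 ones → 0
Block 5 (1100100): 3 ones → 0
Block 6 (1111111): 7 ones → 1
Block 7 (1111111): 7 ones → 1
Block 8 (1111111): 7 ones → 1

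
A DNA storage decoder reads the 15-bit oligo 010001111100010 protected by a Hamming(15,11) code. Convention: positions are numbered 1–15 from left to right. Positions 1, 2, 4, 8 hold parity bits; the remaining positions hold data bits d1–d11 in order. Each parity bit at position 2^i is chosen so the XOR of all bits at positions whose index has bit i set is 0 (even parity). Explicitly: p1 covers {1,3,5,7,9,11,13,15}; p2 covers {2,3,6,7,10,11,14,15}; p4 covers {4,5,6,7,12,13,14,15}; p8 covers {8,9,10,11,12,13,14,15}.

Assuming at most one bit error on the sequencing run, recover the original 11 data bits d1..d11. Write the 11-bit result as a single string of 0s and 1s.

s1 (pos 1,3,5,7,9,11,13,15): 0⊕0⊕0⊕1⊕1⊕0⊕0⊕0 = 0
s2 (pos 2,3,6,7,10,11,14,15): 1⊕0⊕1⊕1⊕1⊕0⊕1⊕0 = 1
s4 (pos 4,5,6,7,12,13,14,15): 0⊕0⊕1⊕1⊕0⊕0⊕1⊕0 = 1
s8 (pos 8,9,10,11,12,13,14,15): 1⊕1⊕1⊕0⊕0⊕0⊕1⊕0 = 0
Syndrome s8…s1 = 0110 → error at position 6.
Flip position 6: 010001111100010 → 010000111100010
Read data bits from positions 3,5,6,7,9,10,11,12,13,14,15: 00011100010

00011100010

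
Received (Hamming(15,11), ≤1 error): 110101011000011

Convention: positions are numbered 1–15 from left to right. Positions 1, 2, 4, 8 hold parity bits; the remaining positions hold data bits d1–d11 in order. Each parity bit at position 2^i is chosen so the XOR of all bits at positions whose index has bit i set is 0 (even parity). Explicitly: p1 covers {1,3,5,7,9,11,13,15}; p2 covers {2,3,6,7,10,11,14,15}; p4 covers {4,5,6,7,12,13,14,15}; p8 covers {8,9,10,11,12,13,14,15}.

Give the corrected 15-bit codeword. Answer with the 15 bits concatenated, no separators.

s1 (pos 1,3,5,7,9,11,13,15): 1⊕0⊕0⊕0⊕1⊕0⊕0⊕1 = 1
s2 (pos 2,3,6,7,10,11,14,15): 1⊕0⊕1⊕0⊕0⊕0⊕1⊕1 = 0
s4 (pos 4,5,6,7,12,13,14,15): 1⊕0⊕1⊕0⊕0⊕0⊕1⊕1 = 0
s8 (pos 8,9,10,11,12,13,14,15): 1⊕1⊕0⊕0⊕0⊕0⊕1⊕1 = 0
Syndrome s8…s1 = 0001 → error at position 1.
Flip position 1: 110101011000011 → 010101011000011

010101011000011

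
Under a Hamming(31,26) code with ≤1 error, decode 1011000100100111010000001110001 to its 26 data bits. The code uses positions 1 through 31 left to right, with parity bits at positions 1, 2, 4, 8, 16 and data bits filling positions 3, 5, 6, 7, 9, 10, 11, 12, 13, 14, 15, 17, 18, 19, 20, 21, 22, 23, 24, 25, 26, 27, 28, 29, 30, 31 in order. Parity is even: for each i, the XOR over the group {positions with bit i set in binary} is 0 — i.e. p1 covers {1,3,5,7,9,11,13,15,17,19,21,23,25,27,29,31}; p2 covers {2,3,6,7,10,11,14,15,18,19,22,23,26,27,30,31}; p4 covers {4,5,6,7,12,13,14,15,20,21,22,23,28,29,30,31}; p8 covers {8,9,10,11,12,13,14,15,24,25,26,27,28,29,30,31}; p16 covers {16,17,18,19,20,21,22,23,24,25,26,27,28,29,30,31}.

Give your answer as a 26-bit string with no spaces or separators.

s1 (pos 1,3,5,7,9,11,13,15,17,19,21,23,25,27,29,31): 1⊕1⊕0⊕0⊕0⊕1⊕0⊕1⊕0⊕0⊕0⊕0⊕1⊕1⊕0⊕1 = 1
s2 (pos 2,3,6,7,10,11,14,15,18,19,22,23,26,27,30,31): 0⊕1⊕0⊕0⊕0⊕1⊕1⊕1⊕1⊕0⊕0⊕0⊕1⊕1⊕0⊕1 = 0
s4 (pos 4,5,6,7,12,13,14,15,20,21,22,23,28,29,30,31): 1⊕0⊕0⊕0⊕0⊕0⊕1⊕1⊕0⊕0⊕0⊕0⊕0⊕0⊕0⊕1 = 0
s8 (pos 8,9,10,11,12,13,14,15,24,25,26,27,28,29,30,31): 1⊕0⊕0⊕1⊕0⊕0⊕1⊕1⊕0⊕1⊕1⊕1⊕0⊕0⊕0⊕1 = 0
s16 (pos 16,17,18,19,20,21,22,23,24,25,26,27,28,29,30,31): 1⊕0⊕1⊕0⊕0⊕0⊕0⊕0⊕0⊕1⊕1⊕1⊕0⊕0⊕0⊕1 = 0
Syndrome s16…s1 = 00001 → error at position 1.
Flip position 1: 1011000100100111010000001110001 → 0011000100100111010000001110001
Read data bits from positions 3,5,6,7,9,10,11,12,13,14,15,17,18,19,20,21,22,23,24,25,26,27,28,29,30,31: 10000010011010000001110001

10000010011010000001110001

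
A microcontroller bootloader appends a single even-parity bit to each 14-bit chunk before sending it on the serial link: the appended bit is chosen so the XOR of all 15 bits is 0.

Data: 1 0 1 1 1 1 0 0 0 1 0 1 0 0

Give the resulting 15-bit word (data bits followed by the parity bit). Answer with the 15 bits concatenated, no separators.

XOR of the 14 data bits: 1⊕0⊕1⊕1⊕1⊕1⊕0⊕0⊕0⊕1⊕0⊕1⊕0⊕0 = 1
Parity bit = 1 (so all 15 bits XOR to 0).

101111000101001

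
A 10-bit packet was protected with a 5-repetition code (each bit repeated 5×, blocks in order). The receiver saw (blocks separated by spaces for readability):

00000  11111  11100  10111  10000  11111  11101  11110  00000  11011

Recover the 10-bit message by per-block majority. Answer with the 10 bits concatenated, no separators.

Block 1 (00000): 0 ones → 0
Block 2 (11111): 5 ones → 1
Block 3 (11100): 3 ones → 1
Block 4 (10111): 4 ones → 1
Block 5 (10000): 1 one → 0
Block 6 (11111): 5 ones → 1
Block 7 (11101): 4 ones → 1
Block 8 (11110): 4 ones → 1
Block 9 (00000): 0 ones → 0
Block 10 (11011): 4 ones → 1

0111011101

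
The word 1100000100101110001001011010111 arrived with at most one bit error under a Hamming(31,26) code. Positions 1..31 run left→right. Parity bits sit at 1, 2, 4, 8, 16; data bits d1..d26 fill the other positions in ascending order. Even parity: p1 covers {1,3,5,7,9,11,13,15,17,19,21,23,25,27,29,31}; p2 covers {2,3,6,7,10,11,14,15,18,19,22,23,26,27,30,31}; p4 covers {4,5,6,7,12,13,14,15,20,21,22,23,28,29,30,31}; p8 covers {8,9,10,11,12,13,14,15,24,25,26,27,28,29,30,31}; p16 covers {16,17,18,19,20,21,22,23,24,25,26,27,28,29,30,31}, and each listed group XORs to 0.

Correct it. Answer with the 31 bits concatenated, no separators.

1100000100101100001001011010111

s1 (pos 1,3,5,7,9,11,13,15,17,19,21,23,25,27,29,31): 1⊕0⊕0⊕0⊕0⊕1⊕1⊕1⊕0⊕1⊕0⊕0⊕1⊕1⊕1⊕1 = 1
s2 (pos 2,3,6,7,10,11,14,15,18,19,22,23,26,27,30,31): 1⊕0⊕0⊕0⊕0⊕1⊕1⊕1⊕0⊕1⊕1⊕0⊕0⊕1⊕1⊕1 = 1
s4 (pos 4,5,6,7,12,13,14,15,20,21,22,23,28,29,30,31): 0⊕0⊕0⊕0⊕0⊕1⊕1⊕1⊕0⊕0⊕1⊕0⊕0⊕1⊕1⊕1 = 1
s8 (pos 8,9,10,11,12,13,14,15,24,25,26,27,28,29,30,31): 1⊕0⊕0⊕1⊕0⊕1⊕1⊕1⊕1⊕1⊕0⊕1⊕0⊕1⊕1⊕1 = 1
s16 (pos 16,17,18,19,20,21,22,23,24,25,26,27,28,29,30,31): 0⊕0⊕0⊕1⊕0⊕0⊕1⊕0⊕1⊕1⊕0⊕1⊕0⊕1⊕1⊕1 = 0
Syndrome s16…s1 = 01111 → error at position 15.
Flip position 15: 1100000100101110001001011010111 → 1100000100101100001001011010111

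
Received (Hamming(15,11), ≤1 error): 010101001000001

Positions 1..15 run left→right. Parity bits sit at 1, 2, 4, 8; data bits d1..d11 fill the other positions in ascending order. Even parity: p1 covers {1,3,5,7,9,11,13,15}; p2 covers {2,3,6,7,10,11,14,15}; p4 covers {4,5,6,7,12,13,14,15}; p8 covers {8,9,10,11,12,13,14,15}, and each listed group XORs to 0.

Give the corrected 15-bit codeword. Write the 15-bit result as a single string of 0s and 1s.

010100001000001

s1 (pos 1,3,5,7,9,11,13,15): 0⊕0⊕0⊕0⊕1⊕0⊕0⊕1 = 0
s2 (pos 2,3,6,7,10,11,14,15): 1⊕0⊕1⊕0⊕0⊕0⊕0⊕1 = 1
s4 (pos 4,5,6,7,12,13,14,15): 1⊕0⊕1⊕0⊕0⊕0⊕0⊕1 = 1
s8 (pos 8,9,10,11,12,13,14,15): 0⊕1⊕0⊕0⊕0⊕0⊕0⊕1 = 0
Syndrome s8…s1 = 0110 → error at position 6.
Flip position 6: 010101001000001 → 010100001000001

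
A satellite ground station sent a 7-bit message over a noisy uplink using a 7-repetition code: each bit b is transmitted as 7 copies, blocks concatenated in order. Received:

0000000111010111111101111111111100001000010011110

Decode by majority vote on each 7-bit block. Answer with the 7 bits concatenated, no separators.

0111101

Block 1 (0000000): 0 ones → 0
Block 2 (1110101): 5 ones → 1
Block 3 (1111110): 6 ones → 1
Block 4 (1111111): 7 ones → 1
Block 5 (1111000): 4 ones → 1
Block 6 (0100001): 2 ones → 0
Block 7 (0011110): 4 ones → 1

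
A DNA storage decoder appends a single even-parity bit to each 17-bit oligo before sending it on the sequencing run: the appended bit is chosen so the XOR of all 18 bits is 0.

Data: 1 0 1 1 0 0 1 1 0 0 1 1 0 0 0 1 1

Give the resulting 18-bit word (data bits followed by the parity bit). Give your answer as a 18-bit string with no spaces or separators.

101100110011000111

XOR of the 17 data bits: 1⊕0⊕1⊕1⊕0⊕0⊕1⊕1⊕0⊕0⊕1⊕1⊕0⊕0⊕0⊕1⊕1 = 1
Parity bit = 1 (so all 18 bits XOR to 0).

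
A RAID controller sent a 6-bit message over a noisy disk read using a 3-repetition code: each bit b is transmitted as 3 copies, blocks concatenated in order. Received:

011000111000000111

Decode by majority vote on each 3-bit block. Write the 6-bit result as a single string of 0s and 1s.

Block 1 (011): 2 ones → 1
Block 2 (000): 0 ones → 0
Block 3 (111): 3 ones → 1
Block 4 (000): 0 ones → 0
Block 5 (000): 0 ones → 0
Block 6 (111): 3 ones → 1

101001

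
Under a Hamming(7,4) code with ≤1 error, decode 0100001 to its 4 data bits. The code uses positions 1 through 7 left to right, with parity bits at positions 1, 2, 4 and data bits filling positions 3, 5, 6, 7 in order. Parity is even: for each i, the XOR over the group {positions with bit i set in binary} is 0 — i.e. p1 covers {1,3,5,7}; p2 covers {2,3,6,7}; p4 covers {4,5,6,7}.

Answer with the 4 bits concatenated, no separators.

0101

s1 (pos 1,3,5,7): 0⊕0⊕0⊕1 = 1
s2 (pos 2,3,6,7): 1⊕0⊕0⊕1 = 0
s4 (pos 4,5,6,7): 0⊕0⊕0⊕1 = 1
Syndrome s4…s1 = 101 → error at position 5.
Flip position 5: 0100001 → 0100101
Read data bits from positions 3,5,6,7: 0101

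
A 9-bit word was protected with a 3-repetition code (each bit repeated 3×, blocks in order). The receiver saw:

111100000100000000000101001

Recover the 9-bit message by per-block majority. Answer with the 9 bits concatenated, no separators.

Block 1 (111): 3 ones → 1
Block 2 (100): 1 one → 0
Block 3 (000): 0 ones → 0
Block 4 (100): 1 one → 0
Block 5 (000): 0 ones → 0
Block 6 (000): 0 ones → 0
Block 7 (000): 0 ones → 0
Block 8 (101): 2 ones → 1
Block 9 (001): 1 one → 0

100000010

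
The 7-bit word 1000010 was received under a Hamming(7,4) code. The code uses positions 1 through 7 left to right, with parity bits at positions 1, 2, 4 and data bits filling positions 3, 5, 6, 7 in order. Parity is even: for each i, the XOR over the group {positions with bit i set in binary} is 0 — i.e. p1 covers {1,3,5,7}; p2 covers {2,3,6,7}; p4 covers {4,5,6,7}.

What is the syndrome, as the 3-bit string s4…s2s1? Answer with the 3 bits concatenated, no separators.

s1 (pos 1,3,5,7): 1⊕0⊕0⊕0 = 1
s2 (pos 2,3,6,7): 0⊕0⊕1⊕0 = 1
s4 (pos 4,5,6,7): 0⊕0⊕1⊕0 = 1
Syndrome s4…s1 = 111 → error at position 7.

111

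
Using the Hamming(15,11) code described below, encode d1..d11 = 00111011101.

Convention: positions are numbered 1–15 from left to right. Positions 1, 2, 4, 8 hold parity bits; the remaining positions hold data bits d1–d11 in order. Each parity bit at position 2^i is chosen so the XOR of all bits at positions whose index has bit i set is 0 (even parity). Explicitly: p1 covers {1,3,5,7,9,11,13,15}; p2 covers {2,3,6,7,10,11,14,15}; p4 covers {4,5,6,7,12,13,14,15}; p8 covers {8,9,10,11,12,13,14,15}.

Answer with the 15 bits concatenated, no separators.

Place data at non-parity positions: p1 p2 0 p4 0 1 1 p8 1 0 1 1 1 0 1
p1 (pos 1,3,5,7,9,11,13,15): XOR of data positions = 0⊕0⊕1⊕1⊕1⊕1⊕1 = 1
p2 (pos 2,3,6,7,10,11,14,15): XOR of data positions = 0⊕1⊕1⊕0⊕1⊕0⊕1 = 0
p4 (pos 4,5,6,7,12,13,14,15): XOR of data positions = 0⊕1⊕1⊕1⊕1⊕0⊕1 = 1
p8 (pos 8,9,10,11,12,13,14,15): XOR of data positions = 1⊕0⊕1⊕1⊕1⊕0⊕1 = 1
Codeword: 100101111011101

100101111011101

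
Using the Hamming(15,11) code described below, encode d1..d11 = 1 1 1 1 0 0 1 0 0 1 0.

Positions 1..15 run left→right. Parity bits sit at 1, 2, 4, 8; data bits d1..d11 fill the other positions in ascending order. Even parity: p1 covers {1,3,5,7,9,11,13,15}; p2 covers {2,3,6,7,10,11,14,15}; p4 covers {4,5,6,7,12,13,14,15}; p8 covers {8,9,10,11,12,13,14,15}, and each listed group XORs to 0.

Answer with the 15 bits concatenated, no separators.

011011100010010

Place data at non-parity positions: p1 p2 1 p4 1 1 1 p8 0 0 1 0 0 1 0
p1 (pos 1,3,5,7,9,11,13,15): XOR of data positions = 1⊕1⊕1⊕0⊕1⊕0⊕0 = 0
p2 (pos 2,3,6,7,10,11,14,15): XOR of data positions = 1⊕1⊕1⊕0⊕1⊕1⊕0 = 1
p4 (pos 4,5,6,7,12,13,14,15): XOR of data positions = 1⊕1⊕1⊕0⊕0⊕1⊕0 = 0
p8 (pos 8,9,10,11,12,13,14,15): XOR of data positions = 0⊕0⊕1⊕0⊕0⊕1⊕0 = 0
Codeword: 011011100010010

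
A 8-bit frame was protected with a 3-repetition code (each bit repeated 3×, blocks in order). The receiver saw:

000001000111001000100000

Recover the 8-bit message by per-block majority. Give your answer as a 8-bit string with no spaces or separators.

Block 1 (000): 0 ones → 0
Block 2 (001): 1 one → 0
Block 3 (000): 0 ones → 0
Block 4 (111): 3 ones → 1
Block 5 (001): 1 one → 0
Block 6 (000): 0 ones → 0
Block 7 (100): 1 one → 0
Block 8 (000): 0 ones → 0

00010000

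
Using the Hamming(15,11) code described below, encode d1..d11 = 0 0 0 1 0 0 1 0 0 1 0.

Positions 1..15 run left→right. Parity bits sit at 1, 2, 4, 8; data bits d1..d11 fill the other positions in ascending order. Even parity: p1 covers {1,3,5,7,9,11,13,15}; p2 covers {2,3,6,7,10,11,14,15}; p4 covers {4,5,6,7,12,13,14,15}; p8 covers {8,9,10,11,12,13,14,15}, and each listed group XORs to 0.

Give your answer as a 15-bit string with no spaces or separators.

010000100010010

Place data at non-parity positions: p1 p2 0 p4 0 0 1 p8 0 0 1 0 0 1 0
p1 (pos 1,3,5,7,9,11,13,15): XOR of data positions = 0⊕0⊕1⊕0⊕1⊕0⊕0 = 0
p2 (pos 2,3,6,7,10,11,14,15): XOR of data positions = 0⊕0⊕1⊕0⊕1⊕1⊕0 = 1
p4 (pos 4,5,6,7,12,13,14,15): XOR of data positions = 0⊕0⊕1⊕0⊕0⊕1⊕0 = 0
p8 (pos 8,9,10,11,12,13,14,15): XOR of data positions = 0⊕0⊕1⊕0⊕0⊕1⊕0 = 0
Codeword: 010000100010010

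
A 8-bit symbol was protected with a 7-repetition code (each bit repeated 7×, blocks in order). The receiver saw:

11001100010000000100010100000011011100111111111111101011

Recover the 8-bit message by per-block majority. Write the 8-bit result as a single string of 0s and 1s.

10001111

Block 1 (1100110): 4 ones → 1
Block 2 (0010000): 1 one → 0
Block 3 (0001000): 1 one → 0
Block 4 (1010000): 2 ones → 0
Block 5 (0011011): 4 ones → 1
Block 6 (1001111): 5 ones → 1
Block 7 (1111111): 7 ones → 1
Block 8 (1101011): 5 ones → 1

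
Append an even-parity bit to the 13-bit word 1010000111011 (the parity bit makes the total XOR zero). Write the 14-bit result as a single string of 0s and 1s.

XOR of the 13 data bits: 1⊕0⊕1⊕0⊕0⊕0⊕0⊕1⊕1⊕1⊕0⊕1⊕1 = 1
Parity bit = 1 (so all 14 bits XOR to 0).

10100001110111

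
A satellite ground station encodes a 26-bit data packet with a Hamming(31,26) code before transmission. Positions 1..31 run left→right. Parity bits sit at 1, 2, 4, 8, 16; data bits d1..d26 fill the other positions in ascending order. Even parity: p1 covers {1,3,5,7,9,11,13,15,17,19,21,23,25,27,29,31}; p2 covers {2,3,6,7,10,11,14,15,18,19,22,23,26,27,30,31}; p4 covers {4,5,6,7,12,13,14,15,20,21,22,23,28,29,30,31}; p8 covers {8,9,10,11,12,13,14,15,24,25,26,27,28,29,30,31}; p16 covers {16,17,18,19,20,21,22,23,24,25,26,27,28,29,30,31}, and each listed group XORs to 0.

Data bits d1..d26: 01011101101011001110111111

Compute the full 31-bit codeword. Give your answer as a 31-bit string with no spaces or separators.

0101101011011011011001110111111

Place data at non-parity positions: p1 p2 0 p4 1 0 1 p8 1 1 0 1 1 0 1 p16 0 1 1 0 0 1 1 1 0 1 1 1 1 1 1
p1 (pos 1,3,5,7,9,11,13,15,17,19,21,23,25,27,29,31): XOR of data positions = 0⊕1⊕1⊕1⊕0⊕1⊕1⊕0⊕1⊕0⊕1⊕0⊕1⊕1⊕1 = 0
p2 (pos 2,3,6,7,10,11,14,15,18,19,22,23,26,27,30,31): XOR of data positions = 0⊕0⊕1⊕1⊕0⊕0⊕1⊕1⊕1⊕1⊕1⊕1⊕1⊕1⊕1 = 1
p4 (pos 4,5,6,7,12,13,14,15,20,21,22,23,28,29,30,31): XOR of data positions = 1⊕0⊕1⊕1⊕1⊕0⊕1⊕0⊕0⊕1⊕1⊕1⊕1⊕1⊕1 = 1
p8 (pos 8,9,10,11,12,13,14,15,24,25,26,27,28,29,30,31): XOR of data positions = 1⊕1⊕0⊕1⊕1⊕0⊕1⊕1⊕0⊕1⊕1⊕1⊕1⊕1⊕1 = 0
p16 (pos 16,17,18,19,20,21,22,23,24,25,26,27,28,29,30,31): XOR of data positions = 0⊕1⊕1⊕0⊕0⊕1⊕1⊕1⊕0⊕1⊕1⊕1⊕1⊕1⊕1 = 1
Codeword: 0101101011011011011001110111111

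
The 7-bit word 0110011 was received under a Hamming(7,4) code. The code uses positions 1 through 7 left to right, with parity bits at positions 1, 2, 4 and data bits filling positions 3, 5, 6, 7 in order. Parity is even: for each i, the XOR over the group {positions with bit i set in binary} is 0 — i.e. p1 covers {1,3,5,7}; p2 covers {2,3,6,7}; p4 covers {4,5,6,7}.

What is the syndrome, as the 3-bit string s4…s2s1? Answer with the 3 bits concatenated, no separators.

s1 (pos 1,3,5,7): 0⊕1⊕0⊕1 = 0
s2 (pos 2,3,6,7): 1⊕1⊕1⊕1 = 0
s4 (pos 4,5,6,7): 0⊕0⊕1⊕1 = 0
Syndrome s4…s1 = 000 → no error.

000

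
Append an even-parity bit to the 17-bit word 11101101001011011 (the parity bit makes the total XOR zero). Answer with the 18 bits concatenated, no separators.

XOR of the 17 data bits: 1⊕1⊕1⊕0⊕1⊕1⊕0⊕1⊕0⊕0⊕1⊕0⊕1⊕1⊕0⊕1⊕1 = 1
Parity bit = 1 (so all 18 bits XOR to 0).

111011010010110111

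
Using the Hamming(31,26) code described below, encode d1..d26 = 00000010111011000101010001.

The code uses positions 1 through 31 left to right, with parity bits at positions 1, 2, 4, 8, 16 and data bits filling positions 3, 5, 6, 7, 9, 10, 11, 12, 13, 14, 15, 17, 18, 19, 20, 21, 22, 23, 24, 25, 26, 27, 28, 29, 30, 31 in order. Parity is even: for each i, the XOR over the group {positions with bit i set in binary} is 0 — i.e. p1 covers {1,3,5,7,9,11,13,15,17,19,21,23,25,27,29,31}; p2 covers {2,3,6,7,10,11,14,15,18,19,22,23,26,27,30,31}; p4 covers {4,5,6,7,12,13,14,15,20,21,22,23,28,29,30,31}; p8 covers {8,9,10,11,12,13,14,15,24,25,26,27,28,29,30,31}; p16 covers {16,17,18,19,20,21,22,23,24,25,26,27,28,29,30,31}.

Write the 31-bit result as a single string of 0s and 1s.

Place data at non-parity positions: p1 p2 0 p4 0 0 0 p8 0 0 1 0 1 1 1 p16 0 1 1 0 0 0 1 0 1 0 1 0 0 0 1
p1 (pos 1,3,5,7,9,11,13,15,17,19,21,23,25,27,29,31): XOR of data positions = 0⊕0⊕0⊕0⊕1⊕1⊕1⊕0⊕1⊕0⊕1⊕1⊕1⊕0⊕1 = 0
p2 (pos 2,3,6,7,10,11,14,15,18,19,22,23,26,27,30,31): XOR of data positions = 0⊕0⊕0⊕0⊕1⊕1⊕1⊕1⊕1⊕0⊕1⊕0⊕1⊕0⊕1 = 0
p4 (pos 4,5,6,7,12,13,14,15,20,21,22,23,28,29,30,31): XOR of data positions = 0⊕0⊕0⊕0⊕1⊕1⊕1⊕0⊕0⊕0⊕1⊕0⊕0⊕0⊕1 = 1
p8 (pos 8,9,10,11,12,13,14,15,24,25,26,27,28,29,30,31): XOR of data positions = 0⊕0⊕1⊕0⊕1⊕1⊕1⊕0⊕1⊕0⊕1⊕0⊕0⊕0⊕1 = 1
p16 (pos 16,17,18,19,20,21,22,23,24,25,26,27,28,29,30,31): XOR of data positions = 0⊕1⊕1⊕0⊕0⊕0⊕1⊕0⊕1⊕0⊕1⊕0⊕0⊕0⊕1 = 0
Codeword: 0001000100101110011000101010001

0001000100101110011000101010001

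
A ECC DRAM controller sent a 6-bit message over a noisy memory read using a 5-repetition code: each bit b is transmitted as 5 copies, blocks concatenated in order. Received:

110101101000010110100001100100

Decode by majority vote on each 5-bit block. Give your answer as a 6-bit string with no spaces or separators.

Block 1 (11010): 3 ones → 1
Block 2 (11010): 3 ones → 1
Block 3 (00010): 1 one → 0
Block 4 (11010): 3 ones → 1
Block 5 (00011): 2 ones → 0
Block 6 (00100): 1 one → 0

110100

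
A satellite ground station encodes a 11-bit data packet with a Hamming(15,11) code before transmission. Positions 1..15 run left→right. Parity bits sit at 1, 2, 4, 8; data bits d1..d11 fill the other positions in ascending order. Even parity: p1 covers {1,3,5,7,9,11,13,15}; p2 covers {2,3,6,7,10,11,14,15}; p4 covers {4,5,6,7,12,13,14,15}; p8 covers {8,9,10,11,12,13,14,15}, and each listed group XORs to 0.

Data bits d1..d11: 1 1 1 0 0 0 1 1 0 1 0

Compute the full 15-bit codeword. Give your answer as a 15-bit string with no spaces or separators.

Place data at non-parity positions: p1 p2 1 p4 1 1 0 p8 0 0 1 1 0 1 0
p1 (pos 1,3,5,7,9,11,13,15): XOR of data positions = 1⊕1⊕0⊕0⊕1⊕0⊕0 = 1
p2 (pos 2,3,6,7,10,11,14,15): XOR of data positions = 1⊕1⊕0⊕0⊕1⊕1⊕0 = 0
p4 (pos 4,5,6,7,12,13,14,15): XOR of data positions = 1⊕1⊕0⊕1⊕0⊕1⊕0 = 0
p8 (pos 8,9,10,11,12,13,14,15): XOR of data positions = 0⊕0⊕1⊕1⊕0⊕1⊕0 = 1
Codeword: 101011010011010

101011010011010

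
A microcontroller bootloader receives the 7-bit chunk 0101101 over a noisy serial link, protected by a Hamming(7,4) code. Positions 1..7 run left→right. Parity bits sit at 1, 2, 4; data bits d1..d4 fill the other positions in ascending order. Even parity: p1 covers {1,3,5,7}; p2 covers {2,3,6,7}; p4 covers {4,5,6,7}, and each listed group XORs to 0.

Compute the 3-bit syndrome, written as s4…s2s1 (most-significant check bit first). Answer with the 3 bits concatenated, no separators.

100

s1 (pos 1,3,5,7): 0⊕0⊕1⊕1 = 0
s2 (pos 2,3,6,7): 1⊕0⊕0⊕1 = 0
s4 (pos 4,5,6,7): 1⊕1⊕0⊕1 = 1
Syndrome s4…s1 = 100 → error at position 4.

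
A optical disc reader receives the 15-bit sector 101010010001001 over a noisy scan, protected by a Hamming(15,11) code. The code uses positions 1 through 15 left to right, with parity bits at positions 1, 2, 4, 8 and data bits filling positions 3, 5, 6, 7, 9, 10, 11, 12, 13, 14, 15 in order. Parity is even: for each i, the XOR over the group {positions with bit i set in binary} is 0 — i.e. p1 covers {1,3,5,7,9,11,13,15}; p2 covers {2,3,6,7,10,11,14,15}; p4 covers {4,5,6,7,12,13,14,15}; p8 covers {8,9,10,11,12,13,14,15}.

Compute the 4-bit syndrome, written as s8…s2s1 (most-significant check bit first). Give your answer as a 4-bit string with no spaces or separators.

1100

s1 (pos 1,3,5,7,9,11,13,15): 1⊕1⊕1⊕0⊕0⊕0⊕0⊕1 = 0
s2 (pos 2,3,6,7,10,11,14,15): 0⊕1⊕0⊕0⊕0⊕0⊕0⊕1 = 0
s4 (pos 4,5,6,7,12,13,14,15): 0⊕1⊕0⊕0⊕1⊕0⊕0⊕1 = 1
s8 (pos 8,9,10,11,12,13,14,15): 1⊕0⊕0⊕0⊕1⊕0⊕0⊕1 = 1
Syndrome s8…s1 = 1100 → error at position 12.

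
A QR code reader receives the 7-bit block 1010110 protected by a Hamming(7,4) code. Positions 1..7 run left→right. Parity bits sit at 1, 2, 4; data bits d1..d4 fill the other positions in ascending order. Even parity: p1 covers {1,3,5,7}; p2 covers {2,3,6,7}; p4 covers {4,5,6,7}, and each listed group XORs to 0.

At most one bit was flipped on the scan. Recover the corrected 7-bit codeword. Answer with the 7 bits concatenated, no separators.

0010110

s1 (pos 1,3,5,7): 1⊕1⊕1⊕0 = 1
s2 (pos 2,3,6,7): 0⊕1⊕1⊕0 = 0
s4 (pos 4,5,6,7): 0⊕1⊕1⊕0 = 0
Syndrome s4…s1 = 001 → error at position 1.
Flip position 1: 1010110 → 0010110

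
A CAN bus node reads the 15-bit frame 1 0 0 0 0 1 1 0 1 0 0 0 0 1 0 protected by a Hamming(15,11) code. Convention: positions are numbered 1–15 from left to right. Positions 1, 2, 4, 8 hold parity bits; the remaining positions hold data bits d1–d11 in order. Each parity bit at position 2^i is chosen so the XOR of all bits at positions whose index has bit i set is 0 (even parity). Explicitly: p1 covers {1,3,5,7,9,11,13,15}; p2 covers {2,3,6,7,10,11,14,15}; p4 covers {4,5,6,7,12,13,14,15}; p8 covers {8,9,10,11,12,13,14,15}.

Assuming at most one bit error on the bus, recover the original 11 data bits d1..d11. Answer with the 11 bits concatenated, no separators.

s1 (pos 1,3,5,7,9,11,13,15): 1⊕0⊕0⊕1⊕1⊕0⊕0⊕0 = 1
s2 (pos 2,3,6,7,10,11,14,15): 0⊕0⊕1⊕1⊕0⊕0⊕1⊕0 = 1
s4 (pos 4,5,6,7,12,13,14,15): 0⊕0⊕1⊕1⊕0⊕0⊕1⊕0 = 1
s8 (pos 8,9,10,11,12,13,14,15): 0⊕1⊕0⊕0⊕0⊕0⊕1⊕0 = 0
Syndrome s8…s1 = 0111 → error at position 7.
Flip position 7: 100001101000010 → 100001001000010
Read data bits from positions 3,5,6,7,9,10,11,12,13,14,15: 00101000010

00101000010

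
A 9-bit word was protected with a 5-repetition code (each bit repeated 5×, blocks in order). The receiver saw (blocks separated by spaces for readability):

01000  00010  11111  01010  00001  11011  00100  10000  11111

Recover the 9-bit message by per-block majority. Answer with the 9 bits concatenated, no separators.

001001001

Block 1 (01000): 1 one → 0
Block 2 (00010): 1 one → 0
Block 3 (11111): 5 ones → 1
Block 4 (01010): 2 ones → 0
Block 5 (00001): 1 one → 0
Block 6 (11011): 4 ones → 1
Block 7 (00100): 1 one → 0
Block 8 (10000): 1 one → 0
Block 9 (11111): 5 ones → 1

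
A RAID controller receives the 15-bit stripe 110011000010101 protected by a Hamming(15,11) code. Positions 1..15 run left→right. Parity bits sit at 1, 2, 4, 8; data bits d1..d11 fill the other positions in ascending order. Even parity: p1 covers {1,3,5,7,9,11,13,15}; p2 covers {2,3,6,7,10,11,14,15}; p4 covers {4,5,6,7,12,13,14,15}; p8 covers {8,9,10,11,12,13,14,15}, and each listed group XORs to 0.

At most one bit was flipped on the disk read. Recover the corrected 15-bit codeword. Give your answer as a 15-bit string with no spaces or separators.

s1 (pos 1,3,5,7,9,11,13,15): 1⊕0⊕1⊕0⊕0⊕1⊕1⊕1 = 1
s2 (pos 2,3,6,7,10,11,14,15): 1⊕0⊕1⊕0⊕0⊕1⊕0⊕1 = 0
s4 (pos 4,5,6,7,12,13,14,15): 0⊕1⊕1⊕0⊕0⊕1⊕0⊕1 = 0
s8 (pos 8,9,10,11,12,13,14,15): 0⊕0⊕0⊕1⊕0⊕1⊕0⊕1 = 1
Syndrome s8…s1 = 1001 → error at position 9.
Flip position 9: 110011000010101 → 110011001010101

110011001010101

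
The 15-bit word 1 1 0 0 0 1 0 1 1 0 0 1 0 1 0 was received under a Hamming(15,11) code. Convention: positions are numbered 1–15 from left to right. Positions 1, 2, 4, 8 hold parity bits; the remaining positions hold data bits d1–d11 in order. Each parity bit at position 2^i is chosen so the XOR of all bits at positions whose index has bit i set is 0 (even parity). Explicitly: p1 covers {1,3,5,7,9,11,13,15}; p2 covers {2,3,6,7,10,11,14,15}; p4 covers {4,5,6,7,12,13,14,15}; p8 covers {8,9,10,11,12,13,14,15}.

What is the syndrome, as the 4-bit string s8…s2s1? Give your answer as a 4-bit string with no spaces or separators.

s1 (pos 1,3,5,7,9,11,13,15): 1⊕0⊕0⊕0⊕1⊕0⊕0⊕0 = 0
s2 (pos 2,3,6,7,10,11,14,15): 1⊕0⊕1⊕0⊕0⊕0⊕1⊕0 = 1
s4 (pos 4,5,6,7,12,13,14,15): 0⊕0⊕1⊕0⊕1⊕0⊕1⊕0 = 1
s8 (pos 8,9,10,11,12,13,14,15): 1⊕1⊕0⊕0⊕1⊕0⊕1⊕0 = 0
Syndrome s8…s1 = 0110 → error at position 6.

0110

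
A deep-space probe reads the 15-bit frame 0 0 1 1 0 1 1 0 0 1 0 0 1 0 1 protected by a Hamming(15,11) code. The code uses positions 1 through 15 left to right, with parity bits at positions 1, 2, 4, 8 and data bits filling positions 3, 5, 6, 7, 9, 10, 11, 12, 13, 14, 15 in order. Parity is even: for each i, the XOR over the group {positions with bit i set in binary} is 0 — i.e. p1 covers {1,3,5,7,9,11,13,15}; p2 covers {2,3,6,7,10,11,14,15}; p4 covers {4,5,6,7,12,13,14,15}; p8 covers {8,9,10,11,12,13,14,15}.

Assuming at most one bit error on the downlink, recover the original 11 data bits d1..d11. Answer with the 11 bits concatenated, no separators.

10110100111

s1 (pos 1,3,5,7,9,11,13,15): 0⊕1⊕0⊕1⊕0⊕0⊕1⊕1 = 0
s2 (pos 2,3,6,7,10,11,14,15): 0⊕1⊕1⊕1⊕1⊕0⊕0⊕1 = 1
s4 (pos 4,5,6,7,12,13,14,15): 1⊕0⊕1⊕1⊕0⊕1⊕0⊕1 = 1
s8 (pos 8,9,10,11,12,13,14,15): 0⊕0⊕1⊕0⊕0⊕1⊕0⊕1 = 1
Syndrome s8…s1 = 1110 → error at position 14.
Flip position 14: 001101100100101 → 001101100100111
Read data bits from positions 3,5,6,7,9,10,11,12,13,14,15: 10110100111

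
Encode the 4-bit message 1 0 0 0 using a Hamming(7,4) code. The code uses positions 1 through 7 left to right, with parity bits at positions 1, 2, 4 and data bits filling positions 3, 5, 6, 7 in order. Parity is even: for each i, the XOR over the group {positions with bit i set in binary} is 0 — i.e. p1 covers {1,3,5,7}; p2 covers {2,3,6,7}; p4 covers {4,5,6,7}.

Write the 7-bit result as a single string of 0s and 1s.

1110000

Place data at non-parity positions: p1 p2 1 p4 0 0 0
p1 (pos 1,3,5,7): XOR of data positions = 1⊕0⊕0 = 1
p2 (pos 2,3,6,7): XOR of data positions = 1⊕0⊕0 = 1
p4 (pos 4,5,6,7): XOR of data positions = 0⊕0⊕0 = 0
Codeword: 1110000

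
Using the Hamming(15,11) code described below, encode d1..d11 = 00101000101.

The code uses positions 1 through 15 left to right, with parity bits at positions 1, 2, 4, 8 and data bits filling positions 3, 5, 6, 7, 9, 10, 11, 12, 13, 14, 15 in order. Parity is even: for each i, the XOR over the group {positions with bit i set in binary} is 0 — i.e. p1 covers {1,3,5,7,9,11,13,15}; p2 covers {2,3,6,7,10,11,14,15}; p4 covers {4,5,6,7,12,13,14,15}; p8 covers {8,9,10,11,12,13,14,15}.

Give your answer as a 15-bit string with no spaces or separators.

100101011000101

Place data at non-parity positions: p1 p2 0 p4 0 1 0 p8 1 0 0 0 1 0 1
p1 (pos 1,3,5,7,9,11,13,15): XOR of data positions = 0⊕0⊕0⊕1⊕0⊕1⊕1 = 1
p2 (pos 2,3,6,7,10,11,14,15): XOR of data positions = 0⊕1⊕0⊕0⊕0⊕0⊕1 = 0
p4 (pos 4,5,6,7,12,13,14,15): XOR of data positions = 0⊕1⊕0⊕0⊕1⊕0⊕1 = 1
p8 (pos 8,9,10,11,12,13,14,15): XOR of data positions = 1⊕0⊕0⊕0⊕1⊕0⊕1 = 1
Codeword: 100101011000101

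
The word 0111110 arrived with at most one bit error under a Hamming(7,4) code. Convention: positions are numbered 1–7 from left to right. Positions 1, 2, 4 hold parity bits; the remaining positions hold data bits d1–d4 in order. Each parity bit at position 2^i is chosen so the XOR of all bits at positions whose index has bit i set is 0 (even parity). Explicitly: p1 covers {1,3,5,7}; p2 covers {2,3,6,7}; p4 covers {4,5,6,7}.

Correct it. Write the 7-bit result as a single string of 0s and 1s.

s1 (pos 1,3,5,7): 0⊕1⊕1⊕0 = 0
s2 (pos 2,3,6,7): 1⊕1⊕1⊕0 = 1
s4 (pos 4,5,6,7): 1⊕1⊕1⊕0 = 1
Syndrome s4…s1 = 110 → error at position 6.
Flip position 6: 0111110 → 0111100

0111100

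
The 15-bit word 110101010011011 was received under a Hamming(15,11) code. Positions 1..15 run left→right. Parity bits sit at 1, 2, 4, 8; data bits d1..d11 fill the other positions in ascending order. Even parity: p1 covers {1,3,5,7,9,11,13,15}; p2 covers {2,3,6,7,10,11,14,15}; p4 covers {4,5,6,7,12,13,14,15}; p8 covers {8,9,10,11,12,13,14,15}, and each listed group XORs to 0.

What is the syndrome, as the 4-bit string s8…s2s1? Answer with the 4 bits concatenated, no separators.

s1 (pos 1,3,5,7,9,11,13,15): 1⊕0⊕0⊕0⊕0⊕1⊕0⊕1 = 1
s2 (pos 2,3,6,7,10,11,14,15): 1⊕0⊕1⊕0⊕0⊕1⊕1⊕1 = 1
s4 (pos 4,5,6,7,12,13,14,15): 1⊕0⊕1⊕0⊕1⊕0⊕1⊕1 = 1
s8 (pos 8,9,10,11,12,13,14,15): 1⊕0⊕0⊕1⊕1⊕0⊕1⊕1 = 1
Syndrome s8…s1 = 1111 → error at position 15.

1111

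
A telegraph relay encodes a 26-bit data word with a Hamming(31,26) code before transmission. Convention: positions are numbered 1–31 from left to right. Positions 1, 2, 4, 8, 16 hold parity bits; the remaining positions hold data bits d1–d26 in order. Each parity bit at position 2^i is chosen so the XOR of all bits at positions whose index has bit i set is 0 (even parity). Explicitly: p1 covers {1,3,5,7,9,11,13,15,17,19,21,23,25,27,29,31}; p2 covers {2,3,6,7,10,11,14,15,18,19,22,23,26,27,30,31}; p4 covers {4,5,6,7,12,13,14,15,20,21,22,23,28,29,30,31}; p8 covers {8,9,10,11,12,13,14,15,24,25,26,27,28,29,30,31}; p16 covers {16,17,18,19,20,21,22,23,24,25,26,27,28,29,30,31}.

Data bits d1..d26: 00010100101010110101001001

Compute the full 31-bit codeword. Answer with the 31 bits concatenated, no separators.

Place data at non-parity positions: p1 p2 0 p4 0 0 1 p8 0 1 0 0 1 0 1 p16 0 1 0 1 1 0 1 0 1 0 0 1 0 0 1
p1 (pos 1,3,5,7,9,11,13,15,17,19,21,23,25,27,29,31): XOR of data positions = 0⊕0⊕1⊕0⊕0⊕1⊕1⊕0⊕0⊕1⊕1⊕1⊕0⊕0⊕1 = 1
p2 (pos 2,3,6,7,10,11,14,15,18,19,22,23,26,27,30,31): XOR of data positions = 0⊕0⊕1⊕1⊕0⊕0⊕1⊕1⊕0⊕0⊕1⊕0⊕0⊕0⊕1 = 0
p4 (pos 4,5,6,7,12,13,14,15,20,21,22,23,28,29,30,31): XOR of data positions = 0⊕0⊕1⊕0⊕1⊕0⊕1⊕1⊕1⊕0⊕1⊕1⊕0⊕0⊕1 = 0
p8 (pos 8,9,10,11,12,13,14,15,24,25,26,27,28,29,30,31): XOR of data positions = 0⊕1⊕0⊕0⊕1⊕0⊕1⊕0⊕1⊕0⊕0⊕1⊕0⊕0⊕1 = 0
p16 (pos 16,17,18,19,20,21,22,23,24,25,26,27,28,29,30,31): XOR of data positions = 0⊕1⊕0⊕1⊕1⊕0⊕1⊕0⊕1⊕0⊕0⊕1⊕0⊕0⊕1 = 1
Codeword: 1000001001001011010110101001001

1000001001001011010110101001001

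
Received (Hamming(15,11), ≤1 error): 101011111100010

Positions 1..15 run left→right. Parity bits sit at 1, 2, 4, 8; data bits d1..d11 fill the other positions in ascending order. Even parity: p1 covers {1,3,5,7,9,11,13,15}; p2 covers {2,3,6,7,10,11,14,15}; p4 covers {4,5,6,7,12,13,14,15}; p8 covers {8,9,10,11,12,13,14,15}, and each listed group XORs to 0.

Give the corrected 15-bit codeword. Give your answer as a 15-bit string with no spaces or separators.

s1 (pos 1,3,5,7,9,11,13,15): 1⊕1⊕1⊕1⊕1⊕0⊕0⊕0 = 1
s2 (pos 2,3,6,7,10,11,14,15): 0⊕1⊕1⊕1⊕1⊕0⊕1⊕0 = 1
s4 (pos 4,5,6,7,12,13,14,15): 0⊕1⊕1⊕1⊕0⊕0⊕1⊕0 = 0
s8 (pos 8,9,10,11,12,13,14,15): 1⊕1⊕1⊕0⊕0⊕0⊕1⊕0 = 0
Syndrome s8…s1 = 0011 → error at position 3.
Flip position 3: 101011111100010 → 100011111100010

100011111100010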